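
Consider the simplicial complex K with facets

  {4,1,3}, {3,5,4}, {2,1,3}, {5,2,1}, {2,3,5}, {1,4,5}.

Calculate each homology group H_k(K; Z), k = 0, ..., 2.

Take the total order 1 < 2 < 3 < 4 < 5 on the vertex set. Then K (dimension 2) consists of the simplices:

  0-simplices (5): [1], [2], [3], [4], [5]
  1-simplices (9): [1,2], [1,3], [1,4], [1,5], [2,3], [2,5], [3,4], [3,5], [4,5]
  2-simplices (6): [1,2,3], [1,2,5], [1,3,4], [1,4,5], [2,3,5], [3,4,5]

Hence C_0 ≅ Z^5, C_1 ≅ Z^9, C_2 ≅ Z^6.

The boundary map ∂_1: C_1 → C_0 maps an edge to its endpoints' difference, ∂[p,q] = q − p. For instance
  ∂[3,4] = [4] − [3].
As a 5×9 matrix over Z this has rank 4, with invariant factors (1,1,1,1).

∂_2: C_2 → C_1 maps a triangle to the signed sum of its edges. For instance
  ∂[1,2,3] = [2,3] − [1,3] + [1,2],
  ∂[1,2,5] = [2,5] − [1,5] + [1,2].
This gives a 9×6 integer matrix of rank 5; reducing to Smith normal form yields diagonal entries (1,1,1,1,1).

Reading off H_k = ker ∂_k / im ∂_{k+1}:

  H_0: rank C_0 − rank ∂_1 = 5 − 4 = 1, and the invariant factors of ∂_1 are all 1, so H_0 ≅ Z.
  H_1: rank ker ∂_1 − rank ∂_2 = (9 − 4) − 5 = 0, and the invariant factors of ∂_2 are all 1, so H_1 ≅ 0.
  H_2: rank ker ∂_2 − rank ∂_3 = (6 − 5) − 0 = 1, and there is no ∂_3, so H_2 ≅ Z.

As a check, the Euler characteristic is 5 − 9 + 6 = 2, which agrees with 1 − 0 + 1 = 2.

H_0 ≅ Z,  H_1 = 0,  H_2 ≅ Z.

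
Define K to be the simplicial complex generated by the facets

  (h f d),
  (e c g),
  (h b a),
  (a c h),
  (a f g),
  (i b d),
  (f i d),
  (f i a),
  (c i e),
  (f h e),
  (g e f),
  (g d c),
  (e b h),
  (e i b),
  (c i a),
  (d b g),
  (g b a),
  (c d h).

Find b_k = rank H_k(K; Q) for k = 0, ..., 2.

b_0 = 1, b_1 = 2, b_2 = 1.

We work with the vertex ordering a < b < c < d < e < f < g < h < i. The simplices of K, each written with vertices in increasing order, are:

  0-simplices (9): a, b, c, d, e, f, g, h, i
  1-simplices (27): ab, ac, af, ag, ah, ai, bd, be, bg, bh, bi, cd, ce, cg, ch, ci, df, dg, dh, di, ef, eg, eh, ei, fg, fh, fi
  2-simplices (18): abg, abh, ach, aci, afg, afi, bdg, bdi, beh, bei, cdg, cdh, ceg, cei, dfh, dfi, efg, efh

giving chain groups C_0 ≅ Z^9, C_1 ≅ Z^27, C_2 ≅ Z^18.

∂_1: C_1 → C_0 maps an edge to its endpoints' difference, ∂[p,q] = q − p.
The resulting 9×27 matrix has rank 8, and its Smith normal form has invariant factors (1,1,1,1,1,1,1,1).

Boundary ∂_2: C_2 → C_1 maps a triangle to the signed sum of its edges. For instance
  ∂cdh = dh − ch + cd,
  ∂bdg = dg − bg + bd.
The 27×18 boundary matrix has rank 17 and Smith normal form diag(1,1,1,1,1,1,1,1,1,1,1,1,1,1,1,1,1).

Computing H_k = (kernel of ∂_k) / (image of ∂_{k+1}):

  H_0: rank C_0 − rank ∂_1 = 9 − 8 = 1, and the invariant factors of ∂_1 are all 1, so H_0 = Z.
  H_1: rank ker ∂_1 − rank ∂_2 = (27 − 8) − 17 = 2, and the invariant factors of ∂_2 are all 1, so H_1 = Z^2.
  H_2: rank ker ∂_2 − rank ∂_3 = (18 − 17) − 0 = 1, and there is no ∂_3, so H_2 = Z.

As a check, the Euler characteristic is 9 − 27 + 18 = 0, which agrees with 1 − 2 + 1 = 0.

Hence the Betti numbers are b_0 = 1, b_1 = 2, b_2 = 1.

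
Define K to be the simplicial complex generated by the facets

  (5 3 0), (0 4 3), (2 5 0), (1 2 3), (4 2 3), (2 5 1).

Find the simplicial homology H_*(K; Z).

H_0 = Z,  H_1 = Z,  H_2 = 0.

Order the vertices as 0 < 1 < 2 < 3 < 4 < 5. Listing each simplex with vertices in this order, K has dimension 2 with simplices:

  0-simplices (6): [0], [1], [2], [3], [4], [5]
  1-simplices (12): [0,2], [0,3], [0,4], [0,5], [1,2], [1,3], [1,5], [2,3], [2,4], [2,5], [3,4], [3,5]
  2-simplices (6): [0,2,5], [0,3,4], [0,3,5], [1,2,3], [1,2,5], [2,3,4]

so the chain groups are C_0 ≅ Z^6, C_1 ≅ Z^12, C_2 ≅ Z^6.

The boundary map ∂_1: C_1 → C_0 maps an edge to its endpoints' difference, ∂[p,q] = q − p. For instance
  ∂[0,4] = [4] − [0].
The resulting 6×12 matrix has rank 5, and its Smith normal form has invariant factors (1,1,1,1,1).

The boundary map ∂_2: C_2 → C_1 maps a triangle to the signed sum of its edges. For instance
  ∂[1,2,3] = [2,3] − [1,3] + [1,2],
  ∂[0,3,4] = [3,4] − [0,4] + [0,3].
This gives a 12×6 integer matrix of rank 6; reducing to Smith normal form yields diagonal entries (1,1,1,1,1,1).

From H_k ≅ ker(∂_k) / im(∂_{k+1}) we obtain:

  H_0: rank C_0 − rank ∂_1 = 6 − 5 = 1, and the invariant factors of ∂_1 are all 1, so H_0 ≅ Z.
  H_1: rank ker ∂_1 − rank ∂_2 = (12 − 5) − 6 = 1, and the invariant factors of ∂_2 are all 1, so H_1 ≅ Z.
  H_2: rank ker ∂_2 − rank ∂_3 = (6 − 6) − 0 = 0, and there is no ∂_3, so H_2 ≅ 0.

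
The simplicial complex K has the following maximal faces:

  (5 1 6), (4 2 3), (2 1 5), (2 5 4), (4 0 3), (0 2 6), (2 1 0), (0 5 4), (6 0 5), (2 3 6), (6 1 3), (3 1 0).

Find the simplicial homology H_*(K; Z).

K has 7 vertices, 18 edges, 12 triangles.
rank ∂_0 = 0, rank ∂_1 = 6 ⇒ b_0 = 7 − 0 − 6 = 1; all invariant factors of ∂_1 are 1 so no torsion. So H_0 ≅ Z.
rank ∂_1 = 6, rank ∂_2 = 12 ⇒ b_1 = 18 − 6 − 12 = 0; ∂_2 has invariant factor(s) [2] giving torsion. So H_1 ≅ Z_2.
rank ∂_2 = 12, rank ∂_3 = 0 ⇒ b_2 = 12 − 12 − 0 = 0. So H_2 ≅ 0.

H_0 ≅ Z,  H_1 ≅ Z_2,  H_2 = 0.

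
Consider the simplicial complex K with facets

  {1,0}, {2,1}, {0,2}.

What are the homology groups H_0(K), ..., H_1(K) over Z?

Take the total order 0 < 1 < 2 on the vertex set. Then K (dimension 1) consists of the simplices:

  0-simplices (3): [0], [1], [2]
  1-simplices (3): [0,1], [0,2], [1,2]

so the chain groups are C_0 ≅ Z^3, C_1 ≅ Z^3.

∂_1: C_1 → C_0 is given by ∂[p,q] = [q] − [p].
The resulting 3×3 matrix has rank 2, and its Smith normal form has invariant factors (1,1).

Now H_k = ker ∂_k / im ∂_{k+1}, so:

  H_0: rank C_0 − rank ∂_1 = 3 − 2 = 1, and the invariant factors of ∂_1 are all 1, so H_0 ≅ Z.
  H_1: rank ker ∂_1 − rank ∂_2 = (3 − 2) − 0 = 1, and there is no ∂_2, so H_1 ≅ Z.

As a check, the Euler characteristic is 3 − 3 = 0, which agrees with 1 − 1 = 0.

H_0 = Z,  H_1 = Z.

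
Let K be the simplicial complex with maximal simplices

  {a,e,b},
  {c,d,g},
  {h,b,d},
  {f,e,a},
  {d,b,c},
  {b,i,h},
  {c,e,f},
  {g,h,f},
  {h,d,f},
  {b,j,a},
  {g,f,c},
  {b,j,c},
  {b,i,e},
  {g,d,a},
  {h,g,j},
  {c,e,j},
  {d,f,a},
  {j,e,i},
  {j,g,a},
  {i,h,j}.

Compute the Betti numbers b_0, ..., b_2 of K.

b_0 = 1, b_1 = 1, b_2 = 0.

Fix the vertex order a < b < c < d < e < f < g < h < i < j and write every simplex with vertices in increasing order. Then dim K = 2 and the simplices of K are:

  0-simplices (10): a, b, c, d, e, f, g, h, i, j
  1-simplices (30): ab, ad, ae, af, ag, aj, bc, bd, be, bh, bi, bj, cd, ce, cf, cg, cj, df, dg, dh, ef, ei, ej, fg, fh, gh, gj, hi, hj, ij
  2-simplices (20): abe, abj, adf, adg, aef, agj, bcd, bcj, bdh, bei, bhi, cdg, cef, cej, cfg, dfh, eij, fgh, ghj, hij

so the chain groups are C_0 ≅ Z^10, C_1 ≅ Z^30, C_2 ≅ Z^20.

∂_1: C_1 → C_0 maps an edge to its endpoints' difference, ∂[p,q] = q − p. For instance
  ∂gj = j − g.
As a 10×30 matrix over Z this has rank 9, with invariant factors (1,1,1,1,1,1,1,1,1).

The boundary map ∂_2: C_2 → C_1 maps a triangle to the signed sum of its edges. For instance
  ∂ghj = hj − gj + gh,
  ∂cej = ej − cj + ce.
As a 30×20 matrix over Z this has rank 20, with invariant factors (1,1,1,1,1,1,1,1,1,1,1,1,1,1,1,1,1,1,1,2).

Computing H_k = (kernel of ∂_k) / (image of ∂_{k+1}):

  H_0: rank C_0 − rank ∂_1 = 10 − 9 = 1, and the invariant factors of ∂_1 are all 1, so H_0 ≅ Z.
  H_1: rank ker ∂_1 − rank ∂_2 = (30 − 9) − 20 = 1, and ∂_2 has invariant factor 2 > 1, so H_1 ≅ Z ⊕ Z/2.
  H_2: rank ker ∂_2 − rank ∂_3 = (20 − 20) − 0 = 0, and there is no ∂_3, so H_2 ≅ 0.

Hence the Betti numbers are b_0 = 1, b_1 = 1, b_2 = 0.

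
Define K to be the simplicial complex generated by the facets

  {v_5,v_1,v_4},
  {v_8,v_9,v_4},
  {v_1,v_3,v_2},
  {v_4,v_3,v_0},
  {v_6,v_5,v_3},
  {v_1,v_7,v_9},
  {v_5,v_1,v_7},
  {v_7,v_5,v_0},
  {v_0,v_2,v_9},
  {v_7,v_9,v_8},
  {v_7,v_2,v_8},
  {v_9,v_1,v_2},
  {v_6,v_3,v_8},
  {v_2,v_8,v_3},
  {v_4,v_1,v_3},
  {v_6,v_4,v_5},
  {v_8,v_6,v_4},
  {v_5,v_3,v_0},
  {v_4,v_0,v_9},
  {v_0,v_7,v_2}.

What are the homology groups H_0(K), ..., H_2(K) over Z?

K has 10 vertices, 30 edges, 20 triangles.
rank ∂_0 = 0, rank ∂_1 = 9 ⇒ b_0 = 10 − 0 − 9 = 1; all invariant factors of ∂_1 are 1 so no torsion. So H_0 ≅ Z.
rank ∂_1 = 9, rank ∂_2 = 20 ⇒ b_1 = 30 − 9 − 20 = 1; ∂_2 has invariant factor(s) [2] giving torsion. So H_1 ≅ Z ⊕ Z/2Z.
rank ∂_2 = 20, rank ∂_3 = 0 ⇒ b_2 = 20 − 20 − 0 = 0. So H_2 ≅ 0.

H_0 = Z,  H_1 = Z ⊕ Z/2Z,  H_2 = 0.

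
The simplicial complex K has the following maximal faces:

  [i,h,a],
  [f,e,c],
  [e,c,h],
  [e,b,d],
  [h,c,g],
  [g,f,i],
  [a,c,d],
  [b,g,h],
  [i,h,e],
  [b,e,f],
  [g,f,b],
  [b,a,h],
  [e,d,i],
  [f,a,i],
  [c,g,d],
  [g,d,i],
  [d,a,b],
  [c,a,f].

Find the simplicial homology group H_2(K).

H_2 = Z.

Take the total order a < b < c < d < e < f < g < h < i on the vertex set. Then K (dimension 2) consists of the simplices:

  0-simplices (9): a, b, c, d, e, f, g, h, i
  1-simplices (27): ab, ac, ad, af, ah, ai, bd, be, bf, bg, bh, cd, ce, cf, cg, ch, de, dg, di, ef, eh, ei, fg, fi, gh, gi, hi
  2-simplices (18): abd, abh, acd, acf, afi, ahi, bde, bef, bfg, bgh, cdg, cef, ceh, cgh, dei, dgi, ehi, fgi

Hence C_0 ≅ Z^9, C_1 ≅ Z^27, C_2 ≅ Z^18.

The boundary map ∂_1: C_1 → C_0 maps an edge to its endpoints' difference, ∂[p,q] = q − p.
The 9×27 boundary matrix has rank 8 and Smith normal form diag(1,1,1,1,1,1,1,1).

The boundary map ∂_2: C_2 → C_1 sends each 2-simplex [p,q,r] to [q,r] − [p,r] + [p,q]. For instance
  ∂abd = bd − ad + ab,
  ∂acf = cf − af + ac.
This gives a 27×18 integer matrix of rank 17; reducing to Smith normal form yields diagonal entries (1,1,1,1,1,1,1,1,1,1,1,1,1,1,1,1,1).

Now H_k = ker ∂_k / im ∂_{k+1}, so:

  H_2: rank ker ∂_2 − rank ∂_3 = (18 − 17) − 0 = 1, and there is no ∂_3, so H_2 ≅ Z.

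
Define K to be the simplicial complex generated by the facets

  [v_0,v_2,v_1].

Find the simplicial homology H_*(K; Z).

We work with the vertex ordering v_0 < v_1 < v_2. The simplices of K, each written with vertices in increasing order, are:

  0-simplices (3): [v_0], [v_1], [v_2]
  1-simplices (3): [v_0,v_1], [v_0,v_2], [v_1,v_2]
  2-simplices (1): [v_0,v_1,v_2]

so the chain groups are C_0 ≅ Z^3, C_1 ≅ Z^3, C_2 ≅ Z^1.

Boundary ∂_1: C_1 → C_0 sends each edge [p,q] (with p < q) to q − p. For instance
  ∂[v_0,v_2] = [v_2] − [v_0].
As a 3×3 matrix over Z this has rank 2, with invariant factors (1,1).

∂_2: C_2 → C_1 sends each 2-simplex [p,q,r] to [q,r] − [p,r] + [p,q]. For instance
  ∂[v_0,v_1,v_2] = [v_1,v_2] − [v_0,v_2] + [v_0,v_1].
The resulting 3×1 matrix has rank 1, and its Smith normal form has invariant factors (1).

Reading off H_k = ker ∂_k / im ∂_{k+1}:

  H_0: rank C_0 − rank ∂_1 = 3 − 2 = 1, and the invariant factors of ∂_1 are all 1, so H_0 = Z.
  H_1: rank ker ∂_1 − rank ∂_2 = (3 − 2) − 1 = 0, and the invariant factors of ∂_2 are all 1, so H_1 = 0.
  H_2: rank ker ∂_2 − rank ∂_3 = (1 − 1) − 0 = 0, and there is no ∂_3, so H_2 = 0.

H_0 ≅ Z,  H_1 = 0,  H_2 = 0.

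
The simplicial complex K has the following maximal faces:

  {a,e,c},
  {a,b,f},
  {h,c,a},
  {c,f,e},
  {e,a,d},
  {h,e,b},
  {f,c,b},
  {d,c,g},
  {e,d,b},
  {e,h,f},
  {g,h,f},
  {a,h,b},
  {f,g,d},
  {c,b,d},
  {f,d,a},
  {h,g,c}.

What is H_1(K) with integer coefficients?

H_1 = Z^2.

Fix the vertex order a < b < c < d < e < f < g < h and write every simplex with vertices in increasing order. Then dim K = 2 and the simplices of K are:

  0-simplices (8): a, b, c, d, e, f, g, h
  1-simplices (24): ab, ac, ad, ae, af, ah, bc, bd, be, bf, bh, cd, ce, cf, cg, ch, de, df, dg, ef, eh, fg, fh, gh
  2-simplices (16): abf, abh, ace, ach, ade, adf, bcd, bcf, bde, beh, cdg, cef, cgh, dfg, efh, fgh

giving chain groups C_0 ≅ Z^8, C_1 ≅ Z^24, C_2 ≅ Z^16.

The boundary map ∂_1: C_1 → C_0 sends each edge [p,q] (with p < q) to q − p.
This gives a 8×24 integer matrix of rank 7; reducing to Smith normal form yields diagonal entries (1,1,1,1,1,1,1).

Boundary ∂_2: C_2 → C_1 sends each 2-simplex [p,q,r] to [q,r] − [p,r] + [p,q]. For instance
  ∂abh = bh − ah + ab,
  ∂adf = df − af + ad.
The resulting 24×16 matrix has rank 15, and its Smith normal form has invariant factors (1,1,1,1,1,1,1,1,1,1,1,1,1,1,1).

Computing H_k = (kernel of ∂_k) / (image of ∂_{k+1}):

  H_1: rank ker ∂_1 − rank ∂_2 = (24 − 7) − 15 = 2, and the invariant factors of ∂_2 are all 1, so H_1 ≅ Z^2.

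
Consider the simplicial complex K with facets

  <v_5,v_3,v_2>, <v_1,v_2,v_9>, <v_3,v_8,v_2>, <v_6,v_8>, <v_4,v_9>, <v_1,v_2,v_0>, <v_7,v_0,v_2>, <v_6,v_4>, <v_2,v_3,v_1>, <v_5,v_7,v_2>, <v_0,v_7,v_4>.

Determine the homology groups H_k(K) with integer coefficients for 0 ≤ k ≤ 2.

Order the vertices as v_0 < v_1 < v_2 < v_3 < v_4 < v_5 < v_6 < v_7 < v_8 < v_9. Listing each simplex with vertices in this order, K has dimension 2 with simplices:

  0-simplices (10): [v_0], [v_1], [v_2], [v_3], [v_4], [v_5], [v_6], [v_7], [v_8], [v_9]
  1-simplices (19): (19 of them)
  2-simplices (8): [v_0,v_1,v_2], [v_0,v_2,v_7], [v_0,v_4,v_7], [v_1,v_2,v_3], [v_1,v_2,v_9], [v_2,v_3,v_5], [v_2,v_3,v_8], [v_2,v_5,v_7]

so the chain groups are C_0 ≅ Z^10, C_1 ≅ Z^19, C_2 ≅ Z^8.

Boundary ∂_1: C_1 → C_0 maps an edge to its endpoints' difference, ∂[p,q] = q − p.
The 10×19 boundary matrix has rank 9 and Smith normal form diag(1,1,1,1,1,1,1,1,1).

Boundary ∂_2: C_2 → C_1 maps a triangle to the signed sum of its edges. For instance
  ∂[v_2,v_5,v_7] = [v_5,v_7] − [v_2,v_7] + [v_2,v_5],
  ∂[v_0,v_2,v_7] = [v_2,v_7] − [v_0,v_7] + [v_0,v_2].
This gives a 19×8 integer matrix of rank 8; reducing to Smith normal form yields diagonal entries (1,1,1,1,1,1,1,1).

Reading off H_k = ker ∂_k / im ∂_{k+1}:

  H_0: rank C_0 − rank ∂_1 = 10 − 9 = 1, and the invariant factors of ∂_1 are all 1, so H_0 ≅ Z.
  H_1: rank ker ∂_1 − rank ∂_2 = (19 − 9) − 8 = 2, and the invariant factors of ∂_2 are all 1, so H_1 ≅ Z^2.
  H_2: rank ker ∂_2 − rank ∂_3 = (8 − 8) − 0 = 0, and there is no ∂_3, so H_2 ≅ 0.

H_0 = Z,  H_1 = Z^2,  H_2 = 0.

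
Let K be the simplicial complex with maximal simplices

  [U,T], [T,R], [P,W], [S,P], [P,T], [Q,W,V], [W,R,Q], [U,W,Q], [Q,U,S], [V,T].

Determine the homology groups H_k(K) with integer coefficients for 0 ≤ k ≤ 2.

Take the total order P < Q < R < S < T < U < V < W on the vertex set. Then K (dimension 2) consists of the simplices:

  0-simplices (8): P, Q, R, S, T, U, V, W
  1-simplices (15): PS, PT, PW, QR, QS, QU, QV, QW, RT, RW, SU, TU, TV, UW, VW
  2-simplices (4): QRW, QSU, QUW, QVW

so the chain groups are C_0 ≅ Z^8, C_1 ≅ Z^15, C_2 ≅ Z^4.

Boundary ∂_1: C_1 → C_0 is given by ∂[p,q] = [q] − [p]. For instance
  ∂TU = U − T.
The 8×15 boundary matrix has rank 7 and Smith normal form diag(1,1,1,1,1,1,1).

∂_2: C_2 → C_1 maps a triangle to the signed sum of its edges. For instance
  ∂QRW = RW − QW + QR,
  ∂QVW = VW − QW + QV.
The resulting 15×4 matrix has rank 4, and its Smith normal form has invariant factors (1,1,1,1).

From H_k ≅ ker(∂_k) / im(∂_{k+1}) we obtain:

  H_0: rank C_0 − rank ∂_1 = 8 − 7 = 1, and the invariant factors of ∂_1 are all 1, so H_0 = Z.
  H_1: rank ker ∂_1 − rank ∂_2 = (15 − 7) − 4 = 4, and the invariant factors of ∂_2 are all 1, so H_1 = Z^4.
  H_2: rank ker ∂_2 − rank ∂_3 = (4 − 4) − 0 = 0, and there is no ∂_3, so H_2 = 0.

As a check, the Euler characteristic is 8 − 15 + 4 = -3, which agrees with 1 − 4 + 0 = -3.

H_0 ≅ Z,  H_1 ≅ Z^4,  H_2 = 0.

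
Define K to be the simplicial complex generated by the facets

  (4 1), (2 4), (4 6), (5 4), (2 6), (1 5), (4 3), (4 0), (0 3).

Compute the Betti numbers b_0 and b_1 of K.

b_0 = 1, b_1 = 3.

Take the total order 0 < 1 < 2 < 3 < 4 < 5 < 6 on the vertex set. Then K (dimension 1) consists of the simplices:

  0-simplices (7): [0], [1], [2], [3], [4], [5], [6]
  1-simplices (9): [0,3], [0,4], [1,4], [1,5], [2,4], [2,6], [3,4], [4,5], [4,6]

so the chain groups are C_0 ≅ Z^7, C_1 ≅ Z^9.

The boundary map ∂_1: C_1 → C_0 maps an edge to its endpoints' difference, ∂[p,q] = q − p.
This gives a 7×9 integer matrix of rank 6; reducing to Smith normal form yields diagonal entries (1,1,1,1,1,1).

Reading off H_k = ker ∂_k / im ∂_{k+1}:

  H_0: rank C_0 − rank ∂_1 = 7 − 6 = 1, and the invariant factors of ∂_1 are all 1, so H_0 = Z.
  H_1: rank ker ∂_1 − rank ∂_2 = (9 − 6) − 0 = 3, and there is no ∂_2, so H_1 = Z^3.

As a check, the Euler characteristic is 7 − 9 = -2, which agrees with 1 − 3 = -2.

Hence the Betti numbers are b_0 = 1, b_1 = 3.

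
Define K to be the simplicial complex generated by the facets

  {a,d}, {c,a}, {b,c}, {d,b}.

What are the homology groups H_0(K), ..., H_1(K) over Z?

Take the total order a < b < c < d on the vertex set. Then K (dimension 1) consists of the simplices:

  0-simplices (4): a, b, c, d
  1-simplices (4): ac, ad, bc, bd

so the chain groups are C_0 ≅ Z^4, C_1 ≅ Z^4.

The boundary map ∂_1: C_1 → C_0 is given by ∂[p,q] = [q] − [p].
This gives a 4×4 integer matrix of rank 3; reducing to Smith normal form yields diagonal entries (1,1,1).

Reading off H_k = ker ∂_k / im ∂_{k+1}:

  H_0: rank C_0 − rank ∂_1 = 4 − 3 = 1, and the invariant factors of ∂_1 are all 1, so H_0 ≅ Z.
  H_1: rank ker ∂_1 − rank ∂_2 = (4 − 3) − 0 = 1, and there is no ∂_2, so H_1 ≅ Z.

H_0 = Z,  H_1 = Z.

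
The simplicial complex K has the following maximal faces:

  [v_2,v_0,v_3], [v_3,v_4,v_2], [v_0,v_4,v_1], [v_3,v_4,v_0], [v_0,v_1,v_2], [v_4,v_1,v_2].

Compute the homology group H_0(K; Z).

We work with the vertex ordering v_0 < v_1 < v_2 < v_3 < v_4. The simplices of K, each written with vertices in increasing order, are:

  0-simplices (5): [v_0], [v_1], [v_2], [v_3], [v_4]
  1-simplices (9): [v_0,v_1], [v_0,v_2], [v_0,v_3], [v_0,v_4], [v_1,v_2], [v_1,v_4], [v_2,v_3], [v_2,v_4], [v_3,v_4]
  2-simplices (6): [v_0,v_1,v_2], [v_0,v_1,v_4], [v_0,v_2,v_3], [v_0,v_3,v_4], [v_1,v_2,v_4], [v_2,v_3,v_4]

giving chain groups C_0 ≅ Z^5, C_1 ≅ Z^9, C_2 ≅ Z^6.

The boundary map ∂_1: C_1 → C_0 maps an edge to its endpoints' difference, ∂[p,q] = q − p.
As a 5×9 matrix over Z this has rank 4, with invariant factors (1,1,1,1).

The boundary map ∂_2: C_2 → C_1 sends each 2-simplex [p,q,r] to [q,r] − [p,r] + [p,q]. For instance
  ∂[v_0,v_1,v_2] = [v_1,v_2] − [v_0,v_2] + [v_0,v_1],
  ∂[v_0,v_3,v_4] = [v_3,v_4] − [v_0,v_4] + [v_0,v_3].
This gives a 9×6 integer matrix of rank 5; reducing to Smith normal form yields diagonal entries (1,1,1,1,1).

Reading off H_k = ker ∂_k / im ∂_{k+1}:

  H_0: rank C_0 − rank ∂_1 = 5 − 4 = 1, and the invariant factors of ∂_1 are all 1, so H_0 = Z.

H_0 ≅ Z.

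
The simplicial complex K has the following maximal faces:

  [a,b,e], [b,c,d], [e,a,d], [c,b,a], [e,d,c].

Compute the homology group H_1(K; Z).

H_1 ≅ Z.

Order the vertices as a < b < c < d < e. Listing each simplex with vertices in this order, K has dimension 2 with simplices:

  0-simplices (5): a, b, c, d, e
  1-simplices (10): ab, ac, ad, ae, bc, bd, be, cd, ce, de
  2-simplices (5): abc, abe, ade, bcd, cde

Hence C_0 ≅ Z^5, C_1 ≅ Z^10, C_2 ≅ Z^5.

The boundary map ∂_1: C_1 → C_0 sends each edge [p,q] (with p < q) to q − p. For instance
  ∂de = e − d.
As a 5×10 matrix over Z this has rank 4, with invariant factors (1,1,1,1).

Boundary ∂_2: C_2 → C_1 maps a triangle to the signed sum of its edges. For instance
  ∂cde = de − ce + cd,
  ∂abe = be − ae + ab.
As a 10×5 matrix over Z this has rank 5, with invariant factors (1,1,1,1,1).

Now H_k = ker ∂_k / im ∂_{k+1}, so:

  H_1: rank ker ∂_1 − rank ∂_2 = (10 − 4) − 5 = 1, and the invariant factors of ∂_2 are all 1, so H_1 ≅ Z.

(K is a triangulation of the Möbius band.)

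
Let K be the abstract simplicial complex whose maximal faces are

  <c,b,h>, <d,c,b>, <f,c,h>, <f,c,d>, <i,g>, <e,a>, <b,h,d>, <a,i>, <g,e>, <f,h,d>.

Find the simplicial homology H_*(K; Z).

Fix the vertex order a < b < c < d < e < f < g < h < i and write every simplex with vertices in increasing order. Then dim K = 2 and the simplices of K are:

  0-simplices (9): a, b, c, d, e, f, g, h, i
  1-simplices (13): ae, ai, bc, bd, bh, cd, cf, ch, df, dh, eg, fh, gi
  2-simplices (6): bcd, bch, bdh, cdf, cfh, dfh

so the chain groups are C_0 ≅ Z^9, C_1 ≅ Z^13, C_2 ≅ Z^6.

Boundary ∂_1: C_1 → C_0 sends each edge [p,q] (with p < q) to q − p.
The 9×13 boundary matrix has rank 7 and Smith normal form diag(1,1,1,1,1,1,1).

Boundary ∂_2: C_2 → C_1 maps a triangle to the signed sum of its edges. For instance
  ∂dfh = fh − dh + df,
  ∂cfh = fh − ch + cf.
This gives a 13×6 integer matrix of rank 5; reducing to Smith normal form yields diagonal entries (1,1,1,1,1).

Reading off H_k = ker ∂_k / im ∂_{k+1}:

  H_0: rank C_0 − rank ∂_1 = 9 − 7 = 2, and the invariant factors of ∂_1 are all 1, so H_0 ≅ Z^2.
  H_1: rank ker ∂_1 − rank ∂_2 = (13 − 7) − 5 = 1, and the invariant factors of ∂_2 are all 1, so H_1 ≅ Z.
  H_2: rank ker ∂_2 − rank ∂_3 = (6 − 5) − 0 = 1, and there is no ∂_3, so H_2 ≅ Z.

As a check, the Euler characteristic is 9 − 13 + 6 = 2, which agrees with 2 − 1 + 1 = 2.
(K is a triangulation of the disjoint union of the circle S^1 and the 2-sphere S^2.)

H_0 ≅ Z^2,  H_1 ≅ Z,  H_2 ≅ Z.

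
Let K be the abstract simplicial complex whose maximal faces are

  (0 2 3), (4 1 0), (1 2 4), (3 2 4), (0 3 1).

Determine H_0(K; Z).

K has 5 vertices, 10 edges, 5 triangles.
rank ∂_0 = 0, rank ∂_1 = 4 ⇒ b_0 = 5 − 0 − 4 = 1; all invariant factors of ∂_1 are 1 so no torsion. So H_0 = Z.

H_0 ≅ Z.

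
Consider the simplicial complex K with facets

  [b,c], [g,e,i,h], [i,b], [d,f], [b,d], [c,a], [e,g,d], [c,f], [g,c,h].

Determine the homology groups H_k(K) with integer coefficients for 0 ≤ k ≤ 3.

H_0 = Z,  H_1 = Z^3,  H_2 = 0,  H_3 = 0.

Take the total order a < b < c < d < e < f < g < h < i on the vertex set. Then K (dimension 3) consists of the simplices:

  0-simplices (9): a, b, c, d, e, f, g, h, i
  1-simplices (16): ac, bc, bd, bi, cf, cg, ch, de, df, dg, eg, eh, ei, gh, gi, hi
  2-simplices (6): cgh, deg, egh, egi, ehi, ghi
  3-simplices (1): eghi

Hence C_0 ≅ Z^9, C_1 ≅ Z^16, C_2 ≅ Z^6, C_3 ≅ Z^1.

Boundary ∂_1: C_1 → C_0 sends each edge [p,q] (with p < q) to q − p.
The resulting 9×16 matrix has rank 8, and its Smith normal form has invariant factors (1,1,1,1,1,1,1,1).

The boundary map ∂_2: C_2 → C_1 maps a triangle to the signed sum of its edges. For instance
  ∂ehi = hi − ei + eh,
  ∂deg = eg − dg + de.
As a 16×6 matrix over Z this has rank 5, with invariant factors (1,1,1,1,1).

Boundary ∂_3: C_3 → C_2 sends each 3-simplex σ to the alternating sum Σ_i (−1)^i (σ with its i-th vertex removed). For instance
  ∂eghi = ghi − ehi + egi − egh.
The 6×1 boundary matrix has rank 1 and Smith normal form diag(1).

From H_k ≅ ker(∂_k) / im(∂_{k+1}) we obtain:

  H_0: rank C_0 − rank ∂_1 = 9 − 8 = 1, and the invariant factors of ∂_1 are all 1, so H_0 = Z.
  H_1: rank ker ∂_1 − rank ∂_2 = (16 − 8) − 5 = 3, and the invariant factors of ∂_2 are all 1, so H_1 = Z^3.
  H_2: rank ker ∂_2 − rank ∂_3 = (6 − 5) − 1 = 0, and the invariant factors of ∂_3 are all 1, so H_2 = 0.
  H_3: rank ker ∂_3 − rank ∂_4 = (1 − 1) − 0 = 0, and there is no ∂_4, so H_3 = 0.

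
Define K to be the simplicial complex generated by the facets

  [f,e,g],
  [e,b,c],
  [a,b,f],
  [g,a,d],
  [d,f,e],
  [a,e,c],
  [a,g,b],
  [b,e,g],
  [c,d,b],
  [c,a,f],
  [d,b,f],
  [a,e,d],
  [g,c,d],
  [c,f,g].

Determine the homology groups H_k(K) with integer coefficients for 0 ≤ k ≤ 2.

K has 7 vertices, 21 edges, 14 triangles.
rank ∂_0 = 0, rank ∂_1 = 6 ⇒ b_0 = 7 − 0 − 6 = 1; all invariant factors of ∂_1 are 1 so no torsion. So H_0 ≅ Z.
rank ∂_1 = 6, rank ∂_2 = 13 ⇒ b_1 = 21 − 6 − 13 = 2; all invariant factors of ∂_2 are 1 so no torsion. So H_1 ≅ Z^2.
rank ∂_2 = 13, rank ∂_3 = 0 ⇒ b_2 = 14 − 13 − 0 = 1. So H_2 ≅ Z.

H_0 ≅ Z,  H_1 ≅ Z^2,  H_2 ≅ Z.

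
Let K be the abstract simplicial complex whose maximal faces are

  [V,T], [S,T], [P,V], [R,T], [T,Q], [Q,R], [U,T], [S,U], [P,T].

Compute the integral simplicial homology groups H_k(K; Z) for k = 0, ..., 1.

Fix the vertex order P < Q < R < S < T < U < V and write every simplex with vertices in increasing order. Then dim K = 1 and the simplices of K are:

  0-simplices (7): P, Q, R, S, T, U, V
  1-simplices (9): PT, PV, QR, QT, RT, ST, SU, TU, TV

giving chain groups C_0 ≅ Z^7, C_1 ≅ Z^9.

∂_1: C_1 → C_0 is given by ∂[p,q] = [q] − [p]. For instance
  ∂PV = V − P.
The 7×9 boundary matrix has rank 6 and Smith normal form diag(1,1,1,1,1,1).

From H_k ≅ ker(∂_k) / im(∂_{k+1}) we obtain:

  H_0: rank C_0 − rank ∂_1 = 7 − 6 = 1, and the invariant factors of ∂_1 are all 1, so H_0 ≅ Z.
  H_1: rank ker ∂_1 − rank ∂_2 = (9 − 6) − 0 = 3, and there is no ∂_2, so H_1 ≅ Z^3.

As a check, the Euler characteristic is 7 − 9 = -2, which agrees with 1 − 3 = -2.
(K is a triangulation of a wedge of 3 circles.)

H_0 = Z,  H_1 = Z^3.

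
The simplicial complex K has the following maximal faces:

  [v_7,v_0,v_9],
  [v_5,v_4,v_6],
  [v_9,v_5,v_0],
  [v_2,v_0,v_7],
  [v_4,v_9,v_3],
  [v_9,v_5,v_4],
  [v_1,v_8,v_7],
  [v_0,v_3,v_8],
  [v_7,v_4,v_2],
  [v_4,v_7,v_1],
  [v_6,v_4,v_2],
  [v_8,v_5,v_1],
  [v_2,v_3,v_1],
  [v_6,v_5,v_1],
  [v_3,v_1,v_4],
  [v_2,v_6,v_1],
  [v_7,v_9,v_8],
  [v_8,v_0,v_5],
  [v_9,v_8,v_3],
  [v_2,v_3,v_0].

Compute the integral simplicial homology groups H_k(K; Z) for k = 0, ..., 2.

We work with the vertex ordering v_0 < v_1 < v_2 < v_3 < v_4 < v_5 < v_6 < v_7 < v_8 < v_9. The simplices of K, each written with vertices in increasing order, are:

  0-simplices (10): [v_0], [v_1], [v_2], [v_3], [v_4], [v_5], [v_6], [v_7], [v_8], [v_9]
  1-simplices (30): (30 of them)
  2-simplices (20): (20 of them)

so the chain groups are C_0 ≅ Z^10, C_1 ≅ Z^30, C_2 ≅ Z^20.

The boundary map ∂_1: C_1 → C_0 is given by ∂[p,q] = [q] − [p]. For instance
  ∂[v_2,v_7] = [v_7] − [v_2].
As a 10×30 matrix over Z this has rank 9, with invariant factors (1,1,1,1,1,1,1,1,1).

∂_2: C_2 → C_1 acts by ∂[p,q,r] = [q,r] − [p,r] + [p,q]. For instance
  ∂[v_7,v_8,v_9] = [v_8,v_9] − [v_7,v_9] + [v_7,v_8],
  ∂[v_1,v_3,v_4] = [v_3,v_4] − [v_1,v_4] + [v_1,v_3].
This gives a 30×20 integer matrix of rank 20; reducing to Smith normal form yields diagonal entries (1,1,1,1,1,1,1,1,1,1,1,1,1,1,1,1,1,1,1,2).

From H_k ≅ ker(∂_k) / im(∂_{k+1}) we obtain:

  H_0: rank C_0 − rank ∂_1 = 10 − 9 = 1, and the invariant factors of ∂_1 are all 1, so H_0 ≅ Z.
  H_1: rank ker ∂_1 − rank ∂_2 = (30 − 9) − 20 = 1, and ∂_2 has invariant factor 2 > 1, so H_1 ≅ Z × Z/2.
  H_2: rank ker ∂_2 − rank ∂_3 = (20 − 20) − 0 = 0, and there is no ∂_3, so H_2 ≅ 0.

H_0 ≅ Z,  H_1 ≅ Z × Z/2,  H_2 = 0.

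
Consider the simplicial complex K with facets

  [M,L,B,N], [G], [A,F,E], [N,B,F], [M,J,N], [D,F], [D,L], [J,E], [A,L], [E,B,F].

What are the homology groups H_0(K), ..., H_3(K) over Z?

Take the total order A < B < D < E < F < G < J < L < M < N on the vertex set. Then K (dimension 3) consists of the simplices:

  0-simplices (10): A, B, D, E, F, G, J, L, M, N
  1-simplices (18): AE, AF, AL, BE, BF, BL, BM, BN, DF, DL, EF, EJ, FN, JM, JN, LM, LN, MN
  2-simplices (8): AEF, BEF, BFN, BLM, BLN, BMN, JMN, LMN
  3-simplices (1): BLMN

giving chain groups C_0 ≅ Z^10, C_1 ≅ Z^18, C_2 ≅ Z^8, C_3 ≅ Z^1.

Boundary ∂_1: C_1 → C_0 sends each edge [p,q] (with p < q) to q − p. For instance
  ∂JN = N − J.
This gives a 10×18 integer matrix of rank 8; reducing to Smith normal form yields diagonal entries (1,1,1,1,1,1,1,1).

Boundary ∂_2: C_2 → C_1 acts by ∂[p,q,r] = [q,r] − [p,r] + [p,q]. For instance
  ∂AEF = EF − AF + AE,
  ∂BEF = EF − BF + BE.
The resulting 18×8 matrix has rank 7, and its Smith normal form has invariant factors (1,1,1,1,1,1,1).

∂_3: C_3 → C_2 sends each 3-simplex σ to the alternating sum Σ_i (−1)^i (σ with its i-th vertex removed). For instance
  ∂BLMN = LMN − BMN + BLN − BLM.
As a 8×1 matrix over Z this has rank 1, with invariant factors (1).

Now H_k = ker ∂_k / im ∂_{k+1}, so:

  H_0: rank C_0 − rank ∂_1 = 10 − 8 = 2, and the invariant factors of ∂_1 are all 1, so H_0 = Z^2.
  H_1: rank ker ∂_1 − rank ∂_2 = (18 − 8) − 7 = 3, and the invariant factors of ∂_2 are all 1, so H_1 = Z^3.
  H_2: rank ker ∂_2 − rank ∂_3 = (8 − 7) − 1 = 0, and the invariant factors of ∂_3 are all 1, so H_2 = 0.
  H_3: rank ker ∂_3 − rank ∂_4 = (1 − 1) − 0 = 0, and there is no ∂_4, so H_3 = 0.

As a check, the Euler characteristic is 10 − 18 + 8 − 1 = -1, which agrees with 2 − 3 + 0 − 0 = -1.

H_0 ≅ Z^2,  H_1 ≅ Z^3,  H_2 = 0,  H_3 = 0.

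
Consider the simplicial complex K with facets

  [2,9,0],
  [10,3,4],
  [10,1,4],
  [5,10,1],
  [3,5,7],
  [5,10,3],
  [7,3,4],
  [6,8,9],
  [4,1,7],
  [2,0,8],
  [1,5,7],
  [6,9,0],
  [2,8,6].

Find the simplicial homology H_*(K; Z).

H_0 = Z^2,  H_1 = Z,  H_2 = Z.

Take the total order 0 < 1 < 2 < 3 < 4 < 5 < 6 < 7 < 8 < 9 < 10 on the vertex set. Then K (dimension 2) consists of the simplices:

  0-simplices (11): [0], [1], [2], [3], [4], [5], [6], [7], [8], [9], [10]
  1-simplices (22): [0,2], [0,6], [0,8], [0,9], [1,4], [1,5], [1,7], [1,10], [2,6], [2,8], [2,9], [3,4], [3,5], [3,7], [3,10], [4,7], [4,10], [5,7], [5,10], [6,8], [6,9], [8,9]
  2-simplices (13): [0,2,8], [0,2,9], [0,6,9], [1,4,7], [1,4,10], [1,5,7], [1,5,10], [2,6,8], [3,4,7], [3,4,10], [3,5,7], [3,5,10], [6,8,9]

so the chain groups are C_0 ≅ Z^11, C_1 ≅ Z^22, C_2 ≅ Z^13.

The boundary map ∂_1: C_1 → C_0 sends each edge [p,q] (with p < q) to q − p. For instance
  ∂[6,9] = [9] − [6].
The 11×22 boundary matrix has rank 9 and Smith normal form diag(1,1,1,1,1,1,1,1,1).

The boundary map ∂_2: C_2 → C_1 acts by ∂[p,q,r] = [q,r] − [p,r] + [p,q]. For instance
  ∂[3,4,7] = [4,7] − [3,7] + [3,4],
  ∂[1,4,7] = [4,7] − [1,7] + [1,4].
The resulting 22×13 matrix has rank 12, and its Smith normal form has invariant factors (1,1,1,1,1,1,1,1,1,1,1,1).

Now H_k = ker ∂_k / im ∂_{k+1}, so:

  H_0: rank C_0 − rank ∂_1 = 11 − 9 = 2, and the invariant factors of ∂_1 are all 1, so H_0 ≅ Z^2.
  H_1: rank ker ∂_1 − rank ∂_2 = (22 − 9) − 12 = 1, and the invariant factors of ∂_2 are all 1, so H_1 ≅ Z.
  H_2: rank ker ∂_2 − rank ∂_3 = (13 − 12) − 0 = 1, and there is no ∂_3, so H_2 ≅ Z.

As a check, the Euler characteristic is 11 − 22 + 13 = 2, which agrees with 2 − 1 + 1 = 2.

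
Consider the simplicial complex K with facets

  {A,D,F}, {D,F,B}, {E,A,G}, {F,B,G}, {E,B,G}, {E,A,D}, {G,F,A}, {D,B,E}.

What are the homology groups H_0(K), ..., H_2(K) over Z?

H_0 ≅ Z,  H_1 = 0,  H_2 ≅ Z.

Order the vertices as A < B < D < E < F < G. Listing each simplex with vertices in this order, K has dimension 2 with simplices:

  0-simplices (6): A, B, D, E, F, G
  1-simplices (12): AD, AE, AF, AG, BD, BE, BF, BG, DE, DF, EG, FG
  2-simplices (8): ADE, ADF, AEG, AFG, BDE, BDF, BEG, BFG

giving chain groups C_0 ≅ Z^6, C_1 ≅ Z^12, C_2 ≅ Z^8.

∂_1: C_1 → C_0 is given by ∂[p,q] = [q] − [p].
As a 6×12 matrix over Z this has rank 5, with invariant factors (1,1,1,1,1).

The boundary map ∂_2: C_2 → C_1 maps a triangle to the signed sum of its edges. For instance
  ∂BDE = DE − BE + BD,
  ∂ADF = DF − AF + AD.
The 12×8 boundary matrix has rank 7 and Smith normal form diag(1,1,1,1,1,1,1).

Reading off H_k = ker ∂_k / im ∂_{k+1}:

  H_0: rank C_0 − rank ∂_1 = 6 − 5 = 1, and the invariant factors of ∂_1 are all 1, so H_0 ≅ Z.
  H_1: rank ker ∂_1 − rank ∂_2 = (12 − 5) − 7 = 0, and the invariant factors of ∂_2 are all 1, so H_1 ≅ 0.
  H_2: rank ker ∂_2 − rank ∂_3 = (8 − 7) − 0 = 1, and there is no ∂_3, so H_2 ≅ Z.

(K is a triangulation of the 2-sphere S^2.)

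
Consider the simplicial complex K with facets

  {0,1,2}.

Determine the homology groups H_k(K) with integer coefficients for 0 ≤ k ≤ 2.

Order the vertices as 0 < 1 < 2. Listing each simplex with vertices in this order, K has dimension 2 with simplices:

  0-simplices (3): [0], [1], [2]
  1-simplices (3): [0,1], [0,2], [1,2]
  2-simplices (1): [0,1,2]

giving chain groups C_0 ≅ Z^3, C_1 ≅ Z^3, C_2 ≅ Z^1.

The boundary map ∂_1: C_1 → C_0 sends each edge [p,q] (with p < q) to q − p. For instance
  ∂[0,1] = [1] − [0].
The 3×3 boundary matrix has rank 2 and Smith normal form diag(1,1).

Boundary ∂_2: C_2 → C_1 sends each 2-simplex [p,q,r] to [q,r] − [p,r] + [p,q]. For instance
  ∂[0,1,2] = [1,2] − [0,2] + [0,1].
The resulting 3×1 matrix has rank 1, and its Smith normal form has invariant factors (1).

Computing H_k = (kernel of ∂_k) / (image of ∂_{k+1}):

  H_0: rank C_0 − rank ∂_1 = 3 − 2 = 1, and the invariant factors of ∂_1 are all 1, so H_0 = Z.
  H_1: rank ker ∂_1 − rank ∂_2 = (3 − 2) − 1 = 0, and the invariant factors of ∂_2 are all 1, so H_1 = 0.
  H_2: rank ker ∂_2 − rank ∂_3 = (1 − 1) − 0 = 0, and there is no ∂_3, so H_2 = 0.

As a check, the Euler characteristic is 3 − 3 + 1 = 1, which agrees with 1 − 0 + 0 = 1.

H_0 = Z,  H_1 = 0,  H_2 = 0.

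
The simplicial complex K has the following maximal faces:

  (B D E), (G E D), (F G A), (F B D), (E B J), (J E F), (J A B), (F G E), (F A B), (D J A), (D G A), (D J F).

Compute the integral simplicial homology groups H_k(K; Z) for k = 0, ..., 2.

We work with the vertex ordering A < B < D < E < F < G < J. The simplices of K, each written with vertices in increasing order, are:

  0-simplices (7): A, B, D, E, F, G, J
  1-simplices (18): AB, AD, AF, AG, AJ, BD, BE, BF, BJ, DE, DF, DG, DJ, EF, EG, EJ, FG, FJ
  2-simplices (12): ABF, ABJ, ADG, ADJ, AFG, BDE, BDF, BEJ, DEG, DFJ, EFG, EFJ

giving chain groups C_0 ≅ Z^7, C_1 ≅ Z^18, C_2 ≅ Z^12.

Boundary ∂_1: C_1 → C_0 is given by ∂[p,q] = [q] − [p]. For instance
  ∂AG = G − A.
This gives a 7×18 integer matrix of rank 6; reducing to Smith normal form yields diagonal entries (1,1,1,1,1,1).

∂_2: C_2 → C_1 maps a triangle to the signed sum of its edges. For instance
  ∂ADG = DG − AG + AD,
  ∂BDE = DE − BE + BD.
As a 18×12 matrix over Z this has rank 12, with invariant factors (1,1,1,1,1,1,1,1,1,1,1,2).

Reading off H_k = ker ∂_k / im ∂_{k+1}:

  H_0: rank C_0 − rank ∂_1 = 7 − 6 = 1, and the invariant factors of ∂_1 are all 1, so H_0 = Z.
  H_1: rank ker ∂_1 − rank ∂_2 = (18 − 6) − 12 = 0, and ∂_2 has invariant factor 2 > 1, so H_1 = Z/2Z.
  H_2: rank ker ∂_2 − rank ∂_3 = (12 − 12) − 0 = 0, and there is no ∂_3, so H_2 = 0.

As a check, the Euler characteristic is 7 − 18 + 12 = 1, which agrees with 1 − 0 + 0 = 1.
(K is a triangulation of the real projective plane RP^2.)

H_0 = Z,  H_1 = Z/2Z,  H_2 = 0.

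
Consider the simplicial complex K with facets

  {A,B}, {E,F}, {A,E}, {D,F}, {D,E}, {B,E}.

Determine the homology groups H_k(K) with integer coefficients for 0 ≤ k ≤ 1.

Fix the vertex order A < B < D < E < F and write every simplex with vertices in increasing order. Then dim K = 1 and the simplices of K are:

  0-simplices (5): A, B, D, E, F
  1-simplices (6): AB, AE, BE, DE, DF, EF

Hence C_0 ≅ Z^5, C_1 ≅ Z^6.

∂_1: C_1 → C_0 is given by ∂[p,q] = [q] − [p]. For instance
  ∂AE = E − A.
As a 5×6 matrix over Z this has rank 4, with invariant factors (1,1,1,1).

Computing H_k = (kernel of ∂_k) / (image of ∂_{k+1}):

  H_0: rank C_0 − rank ∂_1 = 5 − 4 = 1, and the invariant factors of ∂_1 are all 1, so H_0 = Z.
  H_1: rank ker ∂_1 − rank ∂_2 = (6 − 4) − 0 = 2, and there is no ∂_2, so H_1 = Z^2.

As a check, the Euler characteristic is 5 − 6 = -1, which agrees with 1 − 2 = -1.

H_0 = Z,  H_1 = Z^2.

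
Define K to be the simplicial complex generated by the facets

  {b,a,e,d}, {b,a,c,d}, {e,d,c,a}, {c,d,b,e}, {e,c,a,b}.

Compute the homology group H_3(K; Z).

Take the total order a < b < c < d < e on the vertex set. Then K (dimension 3) consists of the simplices:

  0-simplices (5): a, b, c, d, e
  1-simplices (10): ab, ac, ad, ae, bc, bd, be, cd, ce, de
  2-simplices (10): abc, abd, abe, acd, ace, ade, bcd, bce, bde, cde
  3-simplices (5): abcd, abce, abde, acde, bcde

Hence C_0 ≅ Z^5, C_1 ≅ Z^10, C_2 ≅ Z^10, C_3 ≅ Z^5.

Boundary ∂_1: C_1 → C_0 maps an edge to its endpoints' difference, ∂[p,q] = q − p. For instance
  ∂ae = e − a.
The 5×10 boundary matrix has rank 4 and Smith normal form diag(1,1,1,1).

Boundary ∂_2: C_2 → C_1 maps a triangle to the signed sum of its edges. For instance
  ∂bce = ce − be + bc,
  ∂acd = cd − ad + ac.
The 10×10 boundary matrix has rank 6 and Smith normal form diag(1,1,1,1,1,1).

The boundary map ∂_3: C_3 → C_2 sends each 3-simplex σ to the alternating sum Σ_i (−1)^i (σ with its i-th vertex removed). For instance
  ∂abce = bce − ace + abe − abc,
  ∂acde = cde − ade + ace − acd.
The resulting 10×5 matrix has rank 4, and its Smith normal form has invariant factors (1,1,1,1).

Computing H_k = (kernel of ∂_k) / (image of ∂_{k+1}):

  H_3: rank ker ∂_3 − rank ∂_4 = (5 − 4) − 0 = 1, and there is no ∂_4, so H_3 ≅ Z.

(K is a triangulation of the 3-sphere S^3.)

H_3 = Z.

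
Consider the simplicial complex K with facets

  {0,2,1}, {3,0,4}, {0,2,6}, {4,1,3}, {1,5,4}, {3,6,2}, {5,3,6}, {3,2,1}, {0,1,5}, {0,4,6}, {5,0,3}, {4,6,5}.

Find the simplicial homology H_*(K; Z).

H_0 ≅ Z,  H_1 ≅ Z_2,  H_2 = 0.

We work with the vertex ordering 0 < 1 < 2 < 3 < 4 < 5 < 6. The simplices of K, each written with vertices in increasing order, are:

  0-simplices (7): [0], [1], [2], [3], [4], [5], [6]
  1-simplices (18): [0,1], [0,2], [0,3], [0,4], [0,5], [0,6], [1,2], [1,3], [1,4], [1,5], [2,3], [2,6], [3,4], [3,5], [3,6], [4,5], [4,6], [5,6]
  2-simplices (12): [0,1,2], [0,1,5], [0,2,6], [0,3,4], [0,3,5], [0,4,6], [1,2,3], [1,3,4], [1,4,5], [2,3,6], [3,5,6], [4,5,6]

giving chain groups C_0 ≅ Z^7, C_1 ≅ Z^18, C_2 ≅ Z^12.

Boundary ∂_1: C_1 → C_0 sends each edge [p,q] (with p < q) to q − p.
This gives a 7×18 integer matrix of rank 6; reducing to Smith normal form yields diagonal entries (1,1,1,1,1,1).

Boundary ∂_2: C_2 → C_1 maps a triangle to the signed sum of its edges. For instance
  ∂[1,2,3] = [2,3] − [1,3] + [1,2],
  ∂[4,5,6] = [5,6] − [4,6] + [4,5].
This gives a 18×12 integer matrix of rank 12; reducing to Smith normal form yields diagonal entries (1,1,1,1,1,1,1,1,1,1,1,2).

From H_k ≅ ker(∂_k) / im(∂_{k+1}) we obtain:

  H_0: rank C_0 − rank ∂_1 = 7 − 6 = 1, and the invariant factors of ∂_1 are all 1, so H_0 ≅ Z.
  H_1: rank ker ∂_1 − rank ∂_2 = (18 − 6) − 12 = 0, and ∂_2 has invariant factor 2 > 1, so H_1 ≅ Z_2.
  H_2: rank ker ∂_2 − rank ∂_3 = (12 − 12) − 0 = 0, and there is no ∂_3, so H_2 ≅ 0.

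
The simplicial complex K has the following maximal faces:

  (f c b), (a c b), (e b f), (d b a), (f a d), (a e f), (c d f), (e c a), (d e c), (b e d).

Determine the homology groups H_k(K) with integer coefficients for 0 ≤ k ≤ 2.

Order the vertices as a < b < c < d < e < f. Listing each simplex with vertices in this order, K has dimension 2 with simplices:

  0-simplices (6): a, b, c, d, e, f
  1-simplices (15): ab, ac, ad, ae, af, bc, bd, be, bf, cd, ce, cf, de, df, ef
  2-simplices (10): abc, abd, ace, adf, aef, bcf, bde, bef, cde, cdf

so the chain groups are C_0 ≅ Z^6, C_1 ≅ Z^15, C_2 ≅ Z^10.

∂_1: C_1 → C_0 is given by ∂[p,q] = [q] − [p]. For instance
  ∂ce = e − c.
The resulting 6×15 matrix has rank 5, and its Smith normal form has invariant factors (1,1,1,1,1).

∂_2: C_2 → C_1 maps a triangle to the signed sum of its edges. For instance
  ∂abc = bc − ac + ab,
  ∂cdf = df − cf + cd.
The resulting 15×10 matrix has rank 10, and its Smith normal form has invariant factors (1,1,1,1,1,1,1,1,1,2).

From H_k ≅ ker(∂_k) / im(∂_{k+1}) we obtain:

  H_0: rank C_0 − rank ∂_1 = 6 − 5 = 1, and the invariant factors of ∂_1 are all 1, so H_0 ≅ Z.
  H_1: rank ker ∂_1 − rank ∂_2 = (15 − 5) − 10 = 0, and ∂_2 has invariant factor 2 > 1, so H_1 ≅ Z/2.
  H_2: rank ker ∂_2 − rank ∂_3 = (10 − 10) − 0 = 0, and there is no ∂_3, so H_2 ≅ 0.

H_0 = Z,  H_1 = Z/2,  H_2 = 0.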